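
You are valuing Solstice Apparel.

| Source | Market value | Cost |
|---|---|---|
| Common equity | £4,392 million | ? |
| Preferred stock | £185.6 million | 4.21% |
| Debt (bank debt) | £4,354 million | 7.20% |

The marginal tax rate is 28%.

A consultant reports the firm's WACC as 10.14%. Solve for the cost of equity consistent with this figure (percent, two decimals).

Total capital V = 4392 + 185.6 + 4354 = 8931.6.
Equity weight = 4392/8931.6 = 0.4917.
Preferred weight = 185.6/8931.6 = 0.0208.
Bank debt weight = 4354/8931.6 = 0.4875.
Debt contribution = 0.4875 × 7.2% × (1 − 28%) = 2.5271%.
Preferred contribution = 0.0208 × 4.21% = 0.0875%.
Required equity contribution = 10.14% − 2.6146% = 7.5254%.
Re = 7.5254% / 0.4917 = 15.3037%.

15.30%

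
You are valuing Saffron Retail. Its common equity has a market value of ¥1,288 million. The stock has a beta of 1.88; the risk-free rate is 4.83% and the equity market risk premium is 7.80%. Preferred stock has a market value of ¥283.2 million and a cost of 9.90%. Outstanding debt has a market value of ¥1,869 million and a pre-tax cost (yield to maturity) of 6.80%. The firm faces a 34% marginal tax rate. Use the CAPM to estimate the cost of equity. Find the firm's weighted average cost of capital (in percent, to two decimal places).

Cost of equity via CAPM: Re = 4.83% + 1.88 × 7.8% = 19.4940%.
Total capital V = 1288 + 283.2 + 1869 = 3440.2.
Equity: weight = 1288/3440.2 = 0.3744; cost = 19.494%.
Preferred: weight = 283.2/3440.2 = 0.0823; cost = 9.9%.
Debt: weight = 1869/3440.2 = 0.5433; after-tax cost = 6.8% × (1 − 34%) = 4.4880%.
WACC = 0.3744 × 19.4940% + 0.0823 × 9.9000% + 0.5433 × 4.4880% = 10.5517%.

10.55%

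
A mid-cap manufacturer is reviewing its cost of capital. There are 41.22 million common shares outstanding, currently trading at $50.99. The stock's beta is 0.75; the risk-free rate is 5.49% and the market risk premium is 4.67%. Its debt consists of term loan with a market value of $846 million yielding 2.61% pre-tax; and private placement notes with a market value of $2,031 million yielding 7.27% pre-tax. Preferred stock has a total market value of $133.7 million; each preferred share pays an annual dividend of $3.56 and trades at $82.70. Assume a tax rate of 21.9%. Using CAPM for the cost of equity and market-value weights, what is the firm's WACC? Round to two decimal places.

6.40%

Cost of equity via CAPM: Re = 5.49% + 0.75 × 4.67% = 8.9925%.
Cost of preferred: Rp = 3.56 / 82.7 = 4.3047%.
Market value of equity E = 50.99 × 41.22m = 2101.8078m.
Total capital V = 2101.8078 + 133.7 + 846 + 2031 = 5112.5078.
Equity: weight = 2101.8078/5112.5078 = 0.4111; cost = 8.9925%.
Preferred: weight = 133.7/5112.5078 = 0.0262; cost = 4.3047%.
Term loan: weight = 846/5112.5078 = 0.1655; after-tax cost = 2.61% × (1 − 21.9%) = 2.0384%.
Private placement notes: weight = 2031/5112.5078 = 0.3973; after-tax cost = 7.27% × (1 − 21.9%) = 5.6779%.
WACC = 0.4111 × 8.9925% + 0.0262 × 4.3047% + 0.1655 × 2.0384% + 0.3973 × 5.6779% = 6.4024%.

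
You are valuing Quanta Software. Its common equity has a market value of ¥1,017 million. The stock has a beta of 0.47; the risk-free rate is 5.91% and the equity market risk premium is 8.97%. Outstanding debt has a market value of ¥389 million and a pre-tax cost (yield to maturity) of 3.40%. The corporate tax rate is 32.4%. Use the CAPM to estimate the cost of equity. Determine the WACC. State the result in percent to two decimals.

7.96%

Cost of equity via CAPM: Re = 5.91% + 0.47 × 8.97% = 10.1259%.
Total capital V = 1017 + 389 = 1406.
Equity: weight = 1017/1406 = 0.7233; cost = 10.1259%.
Debt: weight = 389/1406 = 0.2767; after-tax cost = 3.4% × (1 − 32.4%) = 2.2984%.
WACC = 0.7233 × 10.1259% + 0.2767 × 2.2984% = 7.9603%.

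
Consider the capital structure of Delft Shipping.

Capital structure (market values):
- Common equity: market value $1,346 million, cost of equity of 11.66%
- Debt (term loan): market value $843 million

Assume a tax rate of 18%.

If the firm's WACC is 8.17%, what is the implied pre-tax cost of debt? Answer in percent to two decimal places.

Total capital V = 1346 + 843 = 2189.
Equity weight = 1346/2189 = 0.6149.
Term loan weight = 843/2189 = 0.3851.
Equity contribution = 0.6149 × 11.66% = 7.1696%.
Remaining for debt = 8.17% − 7.1696% = 1.0004%.
Rd × (1 − 18%) × 0.3851 = 1.0004%  ⇒  Rd = 3.1678%.

3.17%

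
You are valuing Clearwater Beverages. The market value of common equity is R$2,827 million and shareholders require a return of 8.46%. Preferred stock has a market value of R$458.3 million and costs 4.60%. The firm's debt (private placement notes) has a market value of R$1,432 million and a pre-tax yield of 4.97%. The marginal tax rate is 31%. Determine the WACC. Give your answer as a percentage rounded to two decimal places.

6.56%

Total capital V = 2827 + 458.3 + 1432 = 4717.3.
Equity: weight = 2827/4717.3 = 0.5993; cost = 8.46%.
Preferred: weight = 458.3/4717.3 = 0.0972; cost = 4.6%.
Private placement notes: weight = 1432/4717.3 = 0.3036; after-tax cost = 4.97% × (1 − 31%) = 3.4293%.
WACC = 0.5993 × 8.4600% + 0.0972 × 4.6000% + 0.3036 × 3.4293% = 6.5579%.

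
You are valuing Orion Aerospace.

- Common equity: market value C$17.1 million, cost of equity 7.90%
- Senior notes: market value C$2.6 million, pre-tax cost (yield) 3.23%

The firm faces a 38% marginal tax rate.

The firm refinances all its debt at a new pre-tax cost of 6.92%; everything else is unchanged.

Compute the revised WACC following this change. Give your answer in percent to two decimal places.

7.42%

After the change:
Total capital V = 17.1 + 2.6 = 19.7.
Equity: weight = 17.1/19.7 = 0.8680; cost = 7.9%.
Senior notes: weight = 2.6/19.7 = 0.1320; after-tax cost = 6.92% × (1 − 38%) = 4.2904%.
WACC = 0.8680 × 7.9000% + 0.1320 × 4.2904% = 7.4236%.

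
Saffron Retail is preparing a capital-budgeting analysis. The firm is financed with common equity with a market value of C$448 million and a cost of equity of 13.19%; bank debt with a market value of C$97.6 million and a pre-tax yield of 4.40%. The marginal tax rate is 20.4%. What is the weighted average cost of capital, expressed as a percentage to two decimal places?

11.46%

Total capital V = 448 + 97.6 = 545.6.
Equity: weight = 448/545.6 = 0.8211; cost = 13.19%.
Bank debt: weight = 97.6/545.6 = 0.1789; after-tax cost = 4.4% × (1 − 20.4%) = 3.5024%.
WACC = 0.8211 × 13.1900% + 0.1789 × 3.5024% = 11.4570%.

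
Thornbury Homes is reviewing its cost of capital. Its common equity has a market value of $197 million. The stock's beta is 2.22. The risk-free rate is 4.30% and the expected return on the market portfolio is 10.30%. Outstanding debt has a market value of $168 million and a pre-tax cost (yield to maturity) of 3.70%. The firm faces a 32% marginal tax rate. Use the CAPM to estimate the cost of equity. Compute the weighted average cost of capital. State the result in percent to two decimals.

Market risk premium = 10.3% − 4.3% = 6.0%.
Cost of equity via CAPM: Re = 4.3% + 2.22 × 6.0% = 17.6200%.
Total capital V = 197 + 168 = 365.
Equity: weight = 197/365 = 0.5397; cost = 17.62%.
Debt: weight = 168/365 = 0.4603; after-tax cost = 3.7% × (1 − 32%) = 2.5160%.
WACC = 0.5397 × 17.6200% + 0.4603 × 2.5160% = 10.6680%.

10.67%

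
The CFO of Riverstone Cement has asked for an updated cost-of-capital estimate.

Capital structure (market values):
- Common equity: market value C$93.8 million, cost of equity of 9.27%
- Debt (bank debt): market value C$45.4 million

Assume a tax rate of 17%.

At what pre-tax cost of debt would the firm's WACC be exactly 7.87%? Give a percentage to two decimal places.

Total capital V = 93.8 + 45.4 = 139.2.
Equity weight = 93.8/139.2 = 0.6739.
Bank debt weight = 45.4/139.2 = 0.3261.
Equity contribution = 0.6739 × 9.27% = 6.2466%.
Remaining for debt = 7.87% − 6.2466% = 1.6234%.
Rd × (1 − 17%) × 0.3261 = 1.6234%  ⇒  Rd = 5.9970%.

6.00%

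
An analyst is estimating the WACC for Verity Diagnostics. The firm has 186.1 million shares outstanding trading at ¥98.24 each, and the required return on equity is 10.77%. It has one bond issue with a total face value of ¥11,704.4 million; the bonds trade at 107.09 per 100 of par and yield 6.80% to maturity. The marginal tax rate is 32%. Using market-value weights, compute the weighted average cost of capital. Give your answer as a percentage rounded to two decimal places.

Market value of equity E = 98.24 × 186.1m = 18282.464m. Market value of debt D = 11704.4m × 107.09/100 = 12534.24196m.
Total capital V = 18282.464 + 12534.24196 = 30816.70596.
Equity: weight = 18282.464/30816.70596 = 0.5933; cost = 10.77%.
Bonds outstanding: weight = 12534.24196/30816.70596 = 0.4067; after-tax cost = 6.8% × (1 − 32%) = 4.6240%.
WACC = 0.5933 × 10.7700% + 0.4067 × 4.6240% = 8.2702%.

8.27%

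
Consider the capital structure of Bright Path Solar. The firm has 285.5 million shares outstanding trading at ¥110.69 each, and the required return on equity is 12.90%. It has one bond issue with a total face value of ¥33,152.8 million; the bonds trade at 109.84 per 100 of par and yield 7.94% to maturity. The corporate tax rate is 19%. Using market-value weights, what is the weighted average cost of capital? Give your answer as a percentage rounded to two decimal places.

Market value of equity E = 110.69 × 285.5m = 31601.995m. Market value of debt D = 33152.8m × 109.84/100 = 36415.03552m.
Total capital V = 31601.995 + 36415.03552 = 68017.03052.
Equity: weight = 31601.995/68017.03052 = 0.4646; cost = 12.9%.
Bonds outstanding: weight = 36415.03552/68017.03052 = 0.5354; after-tax cost = 7.94% × (1 − 19%) = 6.4314%.
WACC = 0.4646 × 12.9000% + 0.5354 × 6.4314% = 9.4368%.

9.44%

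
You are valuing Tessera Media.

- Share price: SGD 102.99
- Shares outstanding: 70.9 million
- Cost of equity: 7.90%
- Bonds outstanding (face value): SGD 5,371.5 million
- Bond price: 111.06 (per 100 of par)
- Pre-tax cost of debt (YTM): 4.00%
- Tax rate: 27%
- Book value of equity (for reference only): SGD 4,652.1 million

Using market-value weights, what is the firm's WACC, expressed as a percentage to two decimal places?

5.66%

Market value of equity E = 102.99 × 70.9m = 7301.991m. Market value of debt D = 5371.5m × 111.06/100 = 5965.5879m.
Total capital V = 7301.991 + 5965.5879 = 13267.5789.
Equity: weight = 7301.991/13267.5789 = 0.5504; cost = 7.9%.
Bonds outstanding: weight = 5965.5879/13267.5789 = 0.4496; after-tax cost = 4% × (1 − 27%) = 2.9200%.
WACC = 0.5504 × 7.9000% + 0.4496 × 2.9200% = 5.6608%.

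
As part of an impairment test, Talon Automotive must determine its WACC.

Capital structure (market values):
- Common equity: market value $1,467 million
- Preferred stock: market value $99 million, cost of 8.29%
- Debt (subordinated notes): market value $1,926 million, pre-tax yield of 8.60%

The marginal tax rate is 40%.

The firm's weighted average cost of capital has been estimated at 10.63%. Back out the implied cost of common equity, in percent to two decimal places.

17.97%

Total capital V = 1467 + 99 + 1926 = 3492.
Equity weight = 1467/3492 = 0.4201.
Preferred weight = 99/3492 = 0.0284.
Subordinated notes weight = 1926/3492 = 0.5515.
Debt contribution = 0.5515 × 8.6% × (1 − 40%) = 2.8460%.
Preferred contribution = 0.0284 × 8.29% = 0.2350%.
Required equity contribution = 10.63% − 3.0810% = 7.5490%.
Re = 7.5490% / 0.4201 = 17.9694%.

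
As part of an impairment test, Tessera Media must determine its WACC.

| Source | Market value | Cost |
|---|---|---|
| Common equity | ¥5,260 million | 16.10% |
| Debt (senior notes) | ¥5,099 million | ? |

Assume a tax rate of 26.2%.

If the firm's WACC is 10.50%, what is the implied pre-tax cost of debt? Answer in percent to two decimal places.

6.40%

Total capital V = 5260 + 5099 = 10359.
Equity weight = 5260/10359 = 0.5078.
Senior notes weight = 5099/10359 = 0.4922.
Equity contribution = 0.5078 × 16.1% = 8.1751%.
Remaining for debt = 10.5% − 8.1751% = 2.3249%.
Rd × (1 − 26.2%) × 0.4922 = 2.3249%  ⇒  Rd = 6.4000%.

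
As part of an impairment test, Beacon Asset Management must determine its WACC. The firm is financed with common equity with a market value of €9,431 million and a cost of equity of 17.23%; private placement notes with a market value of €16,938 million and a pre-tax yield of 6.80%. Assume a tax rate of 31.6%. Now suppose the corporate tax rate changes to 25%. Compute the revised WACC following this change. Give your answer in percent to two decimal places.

After the change:
Total capital V = 9431 + 16938 = 26369.
Equity: weight = 9431/26369 = 0.3577; cost = 17.23%.
Private placement notes: weight = 16938/26369 = 0.6423; after-tax cost = 6.8% × (1 − 25%) = 5.1000%.
WACC = 0.3577 × 17.2300% + 0.6423 × 5.1000% = 9.4384%.

9.44%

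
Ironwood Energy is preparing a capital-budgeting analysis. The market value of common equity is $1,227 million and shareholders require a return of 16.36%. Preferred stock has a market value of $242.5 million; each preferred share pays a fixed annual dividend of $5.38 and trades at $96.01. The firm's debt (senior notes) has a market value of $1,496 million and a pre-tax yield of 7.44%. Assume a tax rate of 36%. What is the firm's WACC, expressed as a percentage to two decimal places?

Cost of preferred: Rp = 5.38 / 96.01 = 5.6036%.
Total capital V = 1227 + 242.5 + 1496 = 2965.5.
Equity: weight = 1227/2965.5 = 0.4138; cost = 16.36%.
Preferred: weight = 242.5/2965.5 = 0.0818; cost = 5.6036%.
Senior notes: weight = 1496/2965.5 = 0.5045; after-tax cost = 7.44% × (1 − 36%) = 4.7616%.
WACC = 0.4138 × 16.3600% + 0.0818 × 5.6036% + 0.5045 × 4.7616% = 9.6294%.

9.63%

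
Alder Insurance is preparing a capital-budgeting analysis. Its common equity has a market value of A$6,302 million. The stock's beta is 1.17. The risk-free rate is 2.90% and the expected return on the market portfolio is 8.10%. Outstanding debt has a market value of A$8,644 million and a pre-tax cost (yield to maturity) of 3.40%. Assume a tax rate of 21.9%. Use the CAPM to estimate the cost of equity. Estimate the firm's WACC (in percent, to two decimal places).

Market risk premium = 8.1% − 2.9% = 5.2%.
Cost of equity via CAPM: Re = 2.9% + 1.17 × 5.2% = 8.9840%.
Total capital V = 6302 + 8644 = 14946.
Equity: weight = 6302/14946 = 0.4217; cost = 8.984%.
Debt: weight = 8644/14946 = 0.5783; after-tax cost = 3.4% × (1 − 21.9%) = 2.6554%.
WACC = 0.4217 × 8.9840% + 0.5783 × 2.6554% = 5.3239%.

5.32%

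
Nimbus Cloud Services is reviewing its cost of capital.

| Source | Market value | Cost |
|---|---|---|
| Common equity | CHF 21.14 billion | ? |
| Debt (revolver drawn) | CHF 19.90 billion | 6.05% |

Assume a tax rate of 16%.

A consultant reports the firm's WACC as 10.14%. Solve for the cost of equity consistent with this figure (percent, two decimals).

14.90%

Total capital V = 21.14 + 19.9 = 41.04.
Equity weight = 21.14/41.04 = 0.5151.
Revolver drawn weight = 19.9/41.04 = 0.4849.
Debt contribution = 0.4849 × 6.05% × (1 − 16%) = 2.4642%.
Required equity contribution = 10.14% − 2.4642% = 7.6758%.
Re = 7.6758% / 0.5151 = 14.9013%.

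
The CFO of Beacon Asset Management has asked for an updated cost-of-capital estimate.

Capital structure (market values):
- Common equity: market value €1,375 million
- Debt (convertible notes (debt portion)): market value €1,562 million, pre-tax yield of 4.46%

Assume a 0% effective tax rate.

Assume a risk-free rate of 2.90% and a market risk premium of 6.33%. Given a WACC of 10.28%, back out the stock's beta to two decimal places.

2.21

Total capital V = 1375 + 1562 = 2937.
Equity weight = 1375/2937 = 0.4682.
Convertible notes (debt portion) weight = 1562/2937 = 0.5318.
Debt contribution = 0.5318 × 4.46% × (1 − 0%) = 2.3720%.
Required equity contribution = 10.28% − 2.3720% = 7.9080%  ⇒  Re = 16.8915%.
CAPM: 16.8915% = 2.9% + β × 6.33%  ⇒  β = 2.2104.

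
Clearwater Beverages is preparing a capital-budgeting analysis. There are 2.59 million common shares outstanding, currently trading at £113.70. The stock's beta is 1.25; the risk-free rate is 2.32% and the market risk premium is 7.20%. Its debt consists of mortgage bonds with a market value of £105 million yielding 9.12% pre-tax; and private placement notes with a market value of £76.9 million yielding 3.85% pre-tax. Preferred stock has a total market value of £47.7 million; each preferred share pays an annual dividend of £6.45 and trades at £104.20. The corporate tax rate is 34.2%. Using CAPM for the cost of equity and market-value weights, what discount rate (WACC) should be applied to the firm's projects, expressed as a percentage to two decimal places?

8.50%

Cost of equity via CAPM: Re = 2.32% + 1.25 × 7.2% = 11.3200%.
Cost of preferred: Rp = 6.45 / 104.2 = 6.1900%.
Market value of equity E = 113.7 × 2.59m = 294.483m.
Total capital V = 294.483 + 47.7 + 105 + 76.9 = 524.083.
Equity: weight = 294.483/524.083 = 0.5619; cost = 11.32%.
Preferred: weight = 47.7/524.083 = 0.0910; cost = 6.19%.
Mortgage bonds: weight = 105/524.083 = 0.2003; after-tax cost = 9.12% × (1 − 34.2%) = 6.0010%.
Private placement notes: weight = 76.9/524.083 = 0.1467; after-tax cost = 3.85% × (1 − 34.2%) = 2.5333%.
WACC = 0.5619 × 11.3200% + 0.0910 × 6.1900% + 0.2003 × 6.0010% + 0.1467 × 2.5333% = 8.4981%.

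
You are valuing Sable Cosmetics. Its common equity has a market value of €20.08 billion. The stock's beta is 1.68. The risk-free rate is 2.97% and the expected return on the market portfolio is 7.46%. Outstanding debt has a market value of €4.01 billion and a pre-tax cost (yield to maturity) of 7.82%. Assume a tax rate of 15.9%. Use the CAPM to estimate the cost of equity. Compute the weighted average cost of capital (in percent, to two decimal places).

9.86%

Market risk premium = 7.46% − 2.97% = 4.49%.
Cost of equity via CAPM: Re = 2.97% + 1.68 × 4.49% = 10.5132%.
Total capital V = 20.08 + 4.01 = 24.09.
Equity: weight = 20.08/24.09 = 0.8335; cost = 10.5132%.
Debt: weight = 4.01/24.09 = 0.1665; after-tax cost = 7.82% × (1 − 15.9%) = 6.5766%.
WACC = 0.8335 × 10.5132% + 0.1665 × 6.5766% = 9.8579%.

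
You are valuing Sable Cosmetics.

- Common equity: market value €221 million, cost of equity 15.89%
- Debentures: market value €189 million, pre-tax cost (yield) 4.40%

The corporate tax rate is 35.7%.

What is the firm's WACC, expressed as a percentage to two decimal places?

9.87%

Total capital V = 221 + 189 = 410.
Equity: weight = 221/410 = 0.5390; cost = 15.89%.
Debentures: weight = 189/410 = 0.4610; after-tax cost = 4.4% × (1 − 35.7%) = 2.8292%.
WACC = 0.5390 × 15.8900% + 0.4610 × 2.8292% = 9.8693%.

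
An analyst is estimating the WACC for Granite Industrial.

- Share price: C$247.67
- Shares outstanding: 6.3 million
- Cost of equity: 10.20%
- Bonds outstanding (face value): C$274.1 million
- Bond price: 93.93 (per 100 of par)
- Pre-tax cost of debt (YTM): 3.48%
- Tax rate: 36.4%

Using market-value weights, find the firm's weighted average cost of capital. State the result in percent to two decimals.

9.07%

Market value of equity E = 247.67 × 6.3m = 1560.321m. Market value of debt D = 274.1m × 93.93/100 = 257.46213m.
Total capital V = 1560.321 + 257.46213 = 1817.78313.
Equity: weight = 1560.321/1817.78313 = 0.8584; cost = 10.2%.
Bonds outstanding: weight = 257.46213/1817.78313 = 0.1416; after-tax cost = 3.48% × (1 − 36.4%) = 2.2133%.
WACC = 0.8584 × 10.2000% + 0.1416 × 2.2133% = 9.0688%.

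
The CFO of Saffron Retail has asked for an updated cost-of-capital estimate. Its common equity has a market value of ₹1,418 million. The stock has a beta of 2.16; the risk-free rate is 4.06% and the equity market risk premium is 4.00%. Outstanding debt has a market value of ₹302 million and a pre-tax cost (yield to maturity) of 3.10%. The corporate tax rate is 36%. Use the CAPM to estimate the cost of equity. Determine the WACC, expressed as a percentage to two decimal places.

Cost of equity via CAPM: Re = 4.06% + 2.16 × 4.0% = 12.7000%.
Total capital V = 1418 + 302 = 1720.
Equity: weight = 1418/1720 = 0.8244; cost = 12.7%.
Debt: weight = 302/1720 = 0.1756; after-tax cost = 3.1% × (1 − 36%) = 1.9840%.
WACC = 0.8244 × 12.7000% + 0.1756 × 1.9840% = 10.8185%.

10.82%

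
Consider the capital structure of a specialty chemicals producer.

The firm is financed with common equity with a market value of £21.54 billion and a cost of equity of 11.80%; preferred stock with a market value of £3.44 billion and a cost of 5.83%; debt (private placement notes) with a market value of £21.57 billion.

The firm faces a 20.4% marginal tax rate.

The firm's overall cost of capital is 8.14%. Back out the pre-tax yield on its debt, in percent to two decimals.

Total capital V = 21.54 + 3.44 + 21.57 = 46.55.
Equity weight = 21.54/46.55 = 0.4627.
Preferred weight = 3.44/46.55 = 0.0739.
Private placement notes weight = 21.57/46.55 = 0.4634.
Equity contribution = 0.4627 × 11.8% = 5.4602%.
Preferred contribution = 0.0739 × 5.83% = 0.4308%.
Remaining for debt = 8.14% − 5.8910% = 2.2490%.
Rd × (1 − 20.4%) × 0.4634 = 2.2490%  ⇒  Rd = 6.0974%.

6.10%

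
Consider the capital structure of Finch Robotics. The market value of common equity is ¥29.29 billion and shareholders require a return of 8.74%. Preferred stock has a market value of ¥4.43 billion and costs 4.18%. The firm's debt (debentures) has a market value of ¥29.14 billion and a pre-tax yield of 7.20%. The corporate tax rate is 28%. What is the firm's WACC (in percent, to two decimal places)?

Total capital V = 29.29 + 4.43 + 29.14 = 62.86.
Equity: weight = 29.29/62.86 = 0.4660; cost = 8.74%.
Preferred: weight = 4.43/62.86 = 0.0705; cost = 4.18%.
Debentures: weight = 29.14/62.86 = 0.4636; after-tax cost = 7.2% × (1 − 28%) = 5.1840%.
WACC = 0.4660 × 8.7400% + 0.0705 × 4.1800% + 0.4636 × 5.1840% = 6.7702%.

6.77%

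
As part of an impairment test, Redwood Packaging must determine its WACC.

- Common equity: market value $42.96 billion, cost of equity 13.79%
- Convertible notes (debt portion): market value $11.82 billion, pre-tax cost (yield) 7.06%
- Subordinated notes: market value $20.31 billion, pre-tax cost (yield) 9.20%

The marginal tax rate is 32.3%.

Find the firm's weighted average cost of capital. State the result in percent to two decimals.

Total capital V = 42.96 + 11.82 + 20.31 = 75.09.
Equity: weight = 42.96/75.09 = 0.5721; cost = 13.79%.
Convertible notes (debt portion): weight = 11.82/75.09 = 0.1574; after-tax cost = 7.06% × (1 − 32.3%) = 4.7796%.
Subordinated notes: weight = 20.31/75.09 = 0.2705; after-tax cost = 9.2% × (1 − 32.3%) = 6.2284%.
WACC = 0.5721 × 13.7900% + 0.1574 × 4.7796% + 0.2705 × 6.2284% = 10.3264%.

10.33%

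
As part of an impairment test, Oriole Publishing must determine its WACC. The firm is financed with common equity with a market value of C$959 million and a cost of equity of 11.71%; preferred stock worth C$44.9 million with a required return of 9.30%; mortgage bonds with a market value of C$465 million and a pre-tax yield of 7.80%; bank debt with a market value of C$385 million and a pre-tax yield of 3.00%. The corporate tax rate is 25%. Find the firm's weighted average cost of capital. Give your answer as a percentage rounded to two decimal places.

Total capital V = 959 + 44.9 + 465 + 385 = 1853.9.
Equity: weight = 959/1853.9 = 0.5173; cost = 11.71%.
Preferred: weight = 44.9/1853.9 = 0.0242; cost = 9.3%.
Mortgage bonds: weight = 465/1853.9 = 0.2508; after-tax cost = 7.8% × (1 − 25%) = 5.8500%.
Bank debt: weight = 385/1853.9 = 0.2077; after-tax cost = 3% × (1 − 25%) = 2.2500%.
WACC = 0.5173 × 11.7100% + 0.0242 × 9.3000% + 0.2508 × 5.8500% + 0.2077 × 2.2500% = 8.2173%.

8.22%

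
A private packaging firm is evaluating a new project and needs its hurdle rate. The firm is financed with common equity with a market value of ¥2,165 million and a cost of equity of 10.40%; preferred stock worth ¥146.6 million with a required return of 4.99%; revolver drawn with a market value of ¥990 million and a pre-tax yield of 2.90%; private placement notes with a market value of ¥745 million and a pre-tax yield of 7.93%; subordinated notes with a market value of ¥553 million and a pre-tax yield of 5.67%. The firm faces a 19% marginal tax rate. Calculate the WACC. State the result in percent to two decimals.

Total capital V = 2165 + 146.6 + 990 + 745 + 553 = 4599.6.
Equity: weight = 2165/4599.6 = 0.4707; cost = 10.4%.
Preferred: weight = 146.6/4599.6 = 0.0319; cost = 4.99%.
Revolver drawn: weight = 990/4599.6 = 0.2152; after-tax cost = 2.9% × (1 − 19%) = 2.3490%.
Private placement notes: weight = 745/4599.6 = 0.1620; after-tax cost = 7.93% × (1 − 19%) = 6.4233%.
Subordinated notes: weight = 553/4599.6 = 0.1202; after-tax cost = 5.67% × (1 − 19%) = 4.5927%.
WACC = 0.4707 × 10.4000% + 0.0319 × 4.9900% + 0.2152 × 2.3490% + 0.1620 × 6.4233% + 0.1202 × 4.5927% = 7.1524%.

7.15%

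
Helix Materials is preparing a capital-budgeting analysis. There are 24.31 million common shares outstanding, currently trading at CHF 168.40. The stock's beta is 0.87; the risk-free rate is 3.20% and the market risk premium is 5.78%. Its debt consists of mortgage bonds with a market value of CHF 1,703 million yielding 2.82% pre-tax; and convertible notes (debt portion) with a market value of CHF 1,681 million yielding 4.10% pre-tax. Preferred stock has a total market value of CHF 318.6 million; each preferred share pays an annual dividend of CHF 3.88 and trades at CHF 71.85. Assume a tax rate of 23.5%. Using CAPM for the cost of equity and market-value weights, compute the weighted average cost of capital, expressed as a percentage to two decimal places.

5.69%

Cost of equity via CAPM: Re = 3.2% + 0.87 × 5.78% = 8.2286%.
Cost of preferred: Rp = 3.88 / 71.85 = 5.4001%.
Market value of equity E = 168.4 × 24.31m = 4093.804m.
Total capital V = 4093.804 + 318.6 + 1703 + 1681 = 7796.404.
Equity: weight = 4093.804/7796.404 = 0.5251; cost = 8.2286%.
Preferred: weight = 318.6/7796.404 = 0.0409; cost = 5.4001%.
Mortgage bonds: weight = 1703/7796.404 = 0.2184; after-tax cost = 2.82% × (1 − 23.5%) = 2.1573%.
Convertible notes (debt portion): weight = 1681/7796.404 = 0.2156; after-tax cost = 4.1% × (1 − 23.5%) = 3.1365%.
WACC = 0.5251 × 8.2286% + 0.0409 × 5.4001% + 0.2184 × 2.1573% + 0.2156 × 3.1365% = 5.6889%.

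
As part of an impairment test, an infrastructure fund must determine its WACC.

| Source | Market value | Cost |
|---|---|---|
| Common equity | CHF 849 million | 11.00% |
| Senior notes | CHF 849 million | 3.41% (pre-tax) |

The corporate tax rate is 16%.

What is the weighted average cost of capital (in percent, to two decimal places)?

Total capital V = 849 + 849 = 1698.
Equity: weight = 849/1698 = 0.5000; cost = 11%.
Senior notes: weight = 849/1698 = 0.5000; after-tax cost = 3.41% × (1 − 16%) = 2.8644%.
WACC = 0.5000 × 11.0000% + 0.5000 × 2.8644% = 6.9322%.

6.93%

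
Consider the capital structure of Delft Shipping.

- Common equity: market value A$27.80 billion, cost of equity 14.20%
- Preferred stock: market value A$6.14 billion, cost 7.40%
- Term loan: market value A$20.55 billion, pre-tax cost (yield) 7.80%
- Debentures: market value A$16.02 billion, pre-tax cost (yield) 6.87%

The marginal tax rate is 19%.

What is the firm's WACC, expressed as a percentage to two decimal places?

9.35%

Total capital V = 27.8 + 6.14 + 20.55 + 16.02 = 70.51.
Equity: weight = 27.8/70.51 = 0.3943; cost = 14.2%.
Preferred: weight = 6.14/70.51 = 0.0871; cost = 7.4%.
Term loan: weight = 20.55/70.51 = 0.2914; after-tax cost = 7.8% × (1 − 19%) = 6.3180%.
Debentures: weight = 16.02/70.51 = 0.2272; after-tax cost = 6.87% × (1 − 19%) = 5.5647%.
WACC = 0.3943 × 14.2000% + 0.0871 × 7.4000% + 0.2914 × 6.3180% + 0.2272 × 5.5647% = 9.3487%.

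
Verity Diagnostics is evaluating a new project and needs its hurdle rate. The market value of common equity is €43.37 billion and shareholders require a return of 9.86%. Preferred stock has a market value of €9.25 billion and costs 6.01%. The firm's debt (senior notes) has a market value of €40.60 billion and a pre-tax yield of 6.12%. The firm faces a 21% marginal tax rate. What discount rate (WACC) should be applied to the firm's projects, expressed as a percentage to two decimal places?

Total capital V = 43.37 + 9.25 + 40.6 = 93.22.
Equity: weight = 43.37/93.22 = 0.4652; cost = 9.86%.
Preferred: weight = 9.25/93.22 = 0.0992; cost = 6.01%.
Senior notes: weight = 40.6/93.22 = 0.4355; after-tax cost = 6.12% × (1 − 21%) = 4.8348%.
WACC = 0.4652 × 9.8600% + 0.0992 × 6.0100% + 0.4355 × 4.8348% = 7.2894%.

7.29%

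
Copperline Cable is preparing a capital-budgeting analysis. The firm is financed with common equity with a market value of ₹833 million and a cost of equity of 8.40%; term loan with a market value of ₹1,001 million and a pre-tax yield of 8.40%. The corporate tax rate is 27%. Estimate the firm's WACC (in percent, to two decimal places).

7.16%

Total capital V = 833 + 1001 = 1834.
Equity: weight = 833/1834 = 0.4542; cost = 8.4%.
Term loan: weight = 1001/1834 = 0.5458; after-tax cost = 8.4% × (1 − 27%) = 6.1320%.
WACC = 0.4542 × 8.4000% + 0.5458 × 6.1320% = 7.1621%.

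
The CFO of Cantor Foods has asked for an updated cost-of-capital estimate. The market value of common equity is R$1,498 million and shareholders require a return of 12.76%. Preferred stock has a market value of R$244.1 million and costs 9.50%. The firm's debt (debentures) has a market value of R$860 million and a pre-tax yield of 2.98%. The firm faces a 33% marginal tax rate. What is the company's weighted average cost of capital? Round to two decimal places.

8.90%

Total capital V = 1498 + 244.1 + 860 = 2602.1.
Equity: weight = 1498/2602.1 = 0.5757; cost = 12.76%.
Preferred: weight = 244.1/2602.1 = 0.0938; cost = 9.5%.
Debentures: weight = 860/2602.1 = 0.3305; after-tax cost = 2.98% × (1 − 33%) = 1.9966%.
WACC = 0.5757 × 12.7600% + 0.0938 × 9.5000% + 0.3305 × 1.9966% = 8.8969%.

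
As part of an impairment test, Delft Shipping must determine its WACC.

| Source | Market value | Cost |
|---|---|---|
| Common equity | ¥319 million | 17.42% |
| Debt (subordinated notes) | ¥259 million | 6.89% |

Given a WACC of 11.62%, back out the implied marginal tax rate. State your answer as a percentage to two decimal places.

Total capital V = 319 + 259 = 578.
Equity weight = 319/578 = 0.5519.
Subordinated notes weight = 259/578 = 0.4481.
Equity contribution = 0.5519 × 17.42% = 9.6142%.
Debt contribution must be 11.62% − 9.6142% = 2.0058%.
0.4481 × 6.89% × (1 − T) = 2.0058%  ⇒  (1 − T) = 0.6497.
T = 35.0309%.

35.03%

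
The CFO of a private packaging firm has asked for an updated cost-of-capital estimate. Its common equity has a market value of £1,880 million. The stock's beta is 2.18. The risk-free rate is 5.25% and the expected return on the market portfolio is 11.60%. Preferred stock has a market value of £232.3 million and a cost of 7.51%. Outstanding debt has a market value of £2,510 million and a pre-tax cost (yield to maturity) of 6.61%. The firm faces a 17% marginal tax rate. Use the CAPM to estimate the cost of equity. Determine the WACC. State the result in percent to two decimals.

11.12%

Market risk premium = 11.6% − 5.25% = 6.35%.
Cost of equity via CAPM: Re = 5.25% + 2.18 × 6.35% = 19.0930%.
Total capital V = 1880 + 232.3 + 2510 = 4622.3.
Equity: weight = 1880/4622.3 = 0.4067; cost = 19.093%.
Preferred: weight = 232.3/4622.3 = 0.0503; cost = 7.51%.
Debt: weight = 2510/4622.3 = 0.5430; after-tax cost = 6.61% × (1 − 17%) = 5.4863%.
WACC = 0.4067 × 19.0930% + 0.0503 × 7.5100% + 0.5430 × 5.4863% = 11.1222%.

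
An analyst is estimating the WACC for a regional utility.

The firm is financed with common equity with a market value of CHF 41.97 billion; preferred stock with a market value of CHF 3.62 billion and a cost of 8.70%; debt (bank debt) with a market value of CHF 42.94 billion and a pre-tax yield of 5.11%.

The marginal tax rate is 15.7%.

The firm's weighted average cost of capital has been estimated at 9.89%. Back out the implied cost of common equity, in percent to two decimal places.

15.70%

Total capital V = 41.97 + 3.62 + 42.94 = 88.53.
Equity weight = 41.97/88.53 = 0.4741.
Preferred weight = 3.62/88.53 = 0.0409.
Bank debt weight = 42.94/88.53 = 0.4850.
Debt contribution = 0.4850 × 5.11% × (1 − 15.7%) = 2.0894%.
Preferred contribution = 0.0409 × 8.7% = 0.3557%.
Required equity contribution = 9.89% − 2.4451% = 7.4449%.
Re = 7.4449% / 0.4741 = 15.7039%.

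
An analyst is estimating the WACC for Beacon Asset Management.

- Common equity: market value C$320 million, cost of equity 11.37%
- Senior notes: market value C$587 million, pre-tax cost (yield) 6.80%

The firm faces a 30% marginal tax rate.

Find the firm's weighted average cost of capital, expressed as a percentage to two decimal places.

Total capital V = 320 + 587 = 907.
Equity: weight = 320/907 = 0.3528; cost = 11.37%.
Senior notes: weight = 587/907 = 0.6472; after-tax cost = 6.8% × (1 − 30%) = 4.7600%.
WACC = 0.3528 × 11.3700% + 0.6472 × 4.7600% = 7.0921%.

7.09%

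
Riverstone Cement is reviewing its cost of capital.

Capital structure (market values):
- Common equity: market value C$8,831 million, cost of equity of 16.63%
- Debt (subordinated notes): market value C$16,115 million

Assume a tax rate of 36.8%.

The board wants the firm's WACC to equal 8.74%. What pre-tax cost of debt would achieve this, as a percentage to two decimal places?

6.99%

Total capital V = 8831 + 16115 = 24946.
Equity weight = 8831/24946 = 0.3540.
Subordinated notes weight = 16115/24946 = 0.6460.
Equity contribution = 0.3540 × 16.63% = 5.8871%.
Remaining for debt = 8.74% − 5.8871% = 2.8529%.
Rd × (1 − 36.8%) × 0.6460 = 2.8529%  ⇒  Rd = 6.9878%.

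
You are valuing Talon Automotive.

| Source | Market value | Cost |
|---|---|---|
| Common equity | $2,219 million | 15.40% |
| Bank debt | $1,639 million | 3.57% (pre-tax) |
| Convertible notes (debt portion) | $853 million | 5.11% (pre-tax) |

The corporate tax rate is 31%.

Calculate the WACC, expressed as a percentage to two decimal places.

Total capital V = 2219 + 1639 + 853 = 4711.
Equity: weight = 2219/4711 = 0.4710; cost = 15.4%.
Bank debt: weight = 1639/4711 = 0.3479; after-tax cost = 3.57% × (1 − 31%) = 2.4633%.
Convertible notes (debt portion): weight = 853/4711 = 0.1811; after-tax cost = 5.11% × (1 − 31%) = 3.5259%.
WACC = 0.4710 × 15.4000% + 0.3479 × 2.4633% + 0.1811 × 3.5259% = 8.7492%.

8.75%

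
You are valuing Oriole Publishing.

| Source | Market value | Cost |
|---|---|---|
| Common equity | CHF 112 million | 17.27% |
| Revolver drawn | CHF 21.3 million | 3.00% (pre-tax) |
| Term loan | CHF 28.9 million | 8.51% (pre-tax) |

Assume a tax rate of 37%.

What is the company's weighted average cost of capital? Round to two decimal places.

Total capital V = 112 + 21.3 + 28.9 = 162.2.
Equity: weight = 112/162.2 = 0.6905; cost = 17.27%.
Revolver drawn: weight = 21.3/162.2 = 0.1313; after-tax cost = 3% × (1 − 37%) = 1.8900%.
Term loan: weight = 28.9/162.2 = 0.1782; after-tax cost = 8.51% × (1 − 37%) = 5.3613%.
WACC = 0.6905 × 17.2700% + 0.1313 × 1.8900% + 0.1782 × 5.3613% = 13.1285%.

13.13%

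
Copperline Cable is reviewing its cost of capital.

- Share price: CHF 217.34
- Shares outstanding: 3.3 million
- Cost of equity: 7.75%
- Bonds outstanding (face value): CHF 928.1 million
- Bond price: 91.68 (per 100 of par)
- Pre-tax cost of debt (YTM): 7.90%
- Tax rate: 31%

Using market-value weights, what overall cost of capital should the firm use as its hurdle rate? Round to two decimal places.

Market value of equity E = 217.34 × 3.3m = 717.222m. Market value of debt D = 928.1m × 91.68/100 = 850.88208m.
Total capital V = 717.222 + 850.88208 = 1568.10408.
Equity: weight = 717.222/1568.10408 = 0.4574; cost = 7.75%.
Bonds outstanding: weight = 850.88208/1568.10408 = 0.5426; after-tax cost = 7.9% × (1 − 31%) = 5.4510%.
WACC = 0.4574 × 7.7500% + 0.5426 × 5.4510% = 6.5025%.

6.50%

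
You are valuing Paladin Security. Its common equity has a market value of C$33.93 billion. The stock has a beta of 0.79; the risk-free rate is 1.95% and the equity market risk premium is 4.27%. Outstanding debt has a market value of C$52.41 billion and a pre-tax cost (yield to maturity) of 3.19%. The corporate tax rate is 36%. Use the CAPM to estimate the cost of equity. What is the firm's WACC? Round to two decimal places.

Cost of equity via CAPM: Re = 1.95% + 0.79 × 4.27% = 5.3233%.
Total capital V = 33.93 + 52.41 = 86.34.
Equity: weight = 33.93/86.34 = 0.3930; cost = 5.3233%.
Debt: weight = 52.41/86.34 = 0.6070; after-tax cost = 3.19% × (1 − 36%) = 2.0416%.
WACC = 0.3930 × 5.3233% + 0.6070 × 2.0416% = 3.3312%.

3.33%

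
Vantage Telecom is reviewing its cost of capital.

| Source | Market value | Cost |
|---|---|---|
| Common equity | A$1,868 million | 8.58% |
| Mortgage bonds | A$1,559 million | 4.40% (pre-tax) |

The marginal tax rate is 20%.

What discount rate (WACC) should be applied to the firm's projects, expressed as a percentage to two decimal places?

6.28%

Total capital V = 1868 + 1559 = 3427.
Equity: weight = 1868/3427 = 0.5451; cost = 8.58%.
Mortgage bonds: weight = 1559/3427 = 0.4549; after-tax cost = 4.4% × (1 − 20%) = 3.5200%.
WACC = 0.5451 × 8.5800% + 0.4549 × 3.5200% = 6.2781%.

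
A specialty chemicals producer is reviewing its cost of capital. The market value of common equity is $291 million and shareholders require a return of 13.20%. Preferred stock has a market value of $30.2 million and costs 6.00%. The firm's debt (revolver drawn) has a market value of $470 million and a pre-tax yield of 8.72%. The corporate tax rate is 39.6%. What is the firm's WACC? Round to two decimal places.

Total capital V = 291 + 30.2 + 470 = 791.2.
Equity: weight = 291/791.2 = 0.3678; cost = 13.2%.
Preferred: weight = 30.2/791.2 = 0.0382; cost = 6%.
Revolver drawn: weight = 470/791.2 = 0.5940; after-tax cost = 8.72% × (1 − 39.6%) = 5.2669%.
WACC = 0.3678 × 13.2000% + 0.0382 × 6.0000% + 0.5940 × 5.2669% = 8.2126%.

8.21%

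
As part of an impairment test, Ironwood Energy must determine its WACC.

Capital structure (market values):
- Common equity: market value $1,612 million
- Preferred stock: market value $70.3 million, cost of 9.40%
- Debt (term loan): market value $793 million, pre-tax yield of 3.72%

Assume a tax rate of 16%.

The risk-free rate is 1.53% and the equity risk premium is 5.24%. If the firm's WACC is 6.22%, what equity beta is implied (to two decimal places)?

Total capital V = 1612 + 70.3 + 793 = 2475.3.
Equity weight = 1612/2475.3 = 0.6512.
Preferred weight = 70.3/2475.3 = 0.0284.
Term loan weight = 793/2475.3 = 0.3204.
Debt contribution = 0.3204 × 3.72% × (1 − 16%) = 1.0011%.
Preferred contribution = 0.0284 × 9.4% = 0.2670%.
Required equity contribution = 6.22% − 1.2680% = 4.9520%  ⇒  Re = 7.6040%.
CAPM: 7.6040% = 1.53% + β × 5.24%  ⇒  β = 1.1592.

1.16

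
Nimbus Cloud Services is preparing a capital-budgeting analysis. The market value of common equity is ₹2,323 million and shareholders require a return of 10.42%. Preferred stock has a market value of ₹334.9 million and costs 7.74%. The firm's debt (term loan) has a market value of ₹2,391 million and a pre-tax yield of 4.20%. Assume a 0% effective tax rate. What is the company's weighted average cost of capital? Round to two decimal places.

Total capital V = 2323 + 334.9 + 2391 = 5048.9.
Equity: weight = 2323/5048.9 = 0.4601; cost = 10.42%.
Preferred: weight = 334.9/5048.9 = 0.0663; cost = 7.74%.
Term loan: weight = 2391/5048.9 = 0.4736; after-tax cost = 4.2% × (1 − 0%) = 4.2000%.
WACC = 0.4601 × 10.4200% + 0.0663 × 7.7400% + 0.4736 × 4.2000% = 7.2966%.

7.30%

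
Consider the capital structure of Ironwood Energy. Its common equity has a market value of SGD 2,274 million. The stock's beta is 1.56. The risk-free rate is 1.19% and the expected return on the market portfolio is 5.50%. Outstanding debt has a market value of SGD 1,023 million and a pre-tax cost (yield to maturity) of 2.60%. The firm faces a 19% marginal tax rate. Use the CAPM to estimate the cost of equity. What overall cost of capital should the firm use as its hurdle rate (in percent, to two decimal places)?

6.11%

Market risk premium = 5.5% − 1.19% = 4.31%.
Cost of equity via CAPM: Re = 1.19% + 1.56 × 4.31% = 7.9136%.
Total capital V = 2274 + 1023 = 3297.
Equity: weight = 2274/3297 = 0.6897; cost = 7.9136%.
Debt: weight = 1023/3297 = 0.3103; after-tax cost = 2.6% × (1 − 19%) = 2.1060%.
WACC = 0.6897 × 7.9136% + 0.3103 × 2.1060% = 6.1116%.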